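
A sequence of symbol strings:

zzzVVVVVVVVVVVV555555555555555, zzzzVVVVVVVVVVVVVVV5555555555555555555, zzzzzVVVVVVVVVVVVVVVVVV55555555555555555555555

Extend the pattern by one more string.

zzzzzzVVVVVVVVVVVVVVVVVVVVV555555555555555555555555555

Term n consists of n z's, followed by 3n+3 V's, followed by 4n+3 5's, where the shown terms are n = 3, 4, 5.
Setting n = 6 gives 6, 21, 27 characters in each block.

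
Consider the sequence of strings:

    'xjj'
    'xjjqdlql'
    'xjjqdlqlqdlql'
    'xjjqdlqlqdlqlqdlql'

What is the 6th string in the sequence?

xjjqdlqlqdlqlqdlqlqdlqlqdlql

The strings grow by a fixed suffix qdlql each time.
From xjjqdlqlqdlqlqdlql, 2 further steps: xjjqdlqlqdlqlqdlql → xjjqdlqlqdlqlqdlqlqdlql → (answer).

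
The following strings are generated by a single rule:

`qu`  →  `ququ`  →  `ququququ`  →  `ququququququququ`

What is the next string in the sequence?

s(k+1) = s(k)·s(k) — each term doubles the last.
Doubling ququququququququ:

ququququququququququququququququ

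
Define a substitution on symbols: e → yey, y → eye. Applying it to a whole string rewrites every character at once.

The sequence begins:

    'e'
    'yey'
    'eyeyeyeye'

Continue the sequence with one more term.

Apply φ to eyeyeyeye symbol by symbol: e→yey, y→eye, e→yey, y→eye, e→yey, y→eye, e→yey, y→eye, e→yey; joined: yey eye yey eye yey eye yey eye yey.

yeyeyeyeyeyeyeyeyeyeyeyeyey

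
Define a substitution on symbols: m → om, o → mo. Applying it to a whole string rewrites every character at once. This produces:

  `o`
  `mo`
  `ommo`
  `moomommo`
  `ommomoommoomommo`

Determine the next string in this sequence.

Replace each of the 16 characters of ommomoommoomommo in place — mo om om mo om mo mo om om mo mo om mo om om mo — and concatenate.

moomommoommomoomommomoommoomommo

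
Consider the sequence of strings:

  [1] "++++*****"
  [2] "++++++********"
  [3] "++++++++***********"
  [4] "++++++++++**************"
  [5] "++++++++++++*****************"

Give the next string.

Reading off run lengths: + runs 4, 6, 8, 10, 12; * runs 5, 8, 11, 14, 17 — each is linear in n, where the shown terms are n = 2, 3, 4, 5, 6.
Setting n = 7 gives 14, 20 characters in each block.

++++++++++++++********************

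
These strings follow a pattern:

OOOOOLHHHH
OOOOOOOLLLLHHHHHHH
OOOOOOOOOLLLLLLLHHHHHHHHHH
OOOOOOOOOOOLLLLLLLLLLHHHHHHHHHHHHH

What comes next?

OOOOOOOOOOOOOLLLLLLLLLLLLLHHHHHHHHHHHHHHHH

The n-th term is 2n+3 O's then 3n-2 L's then 3n+1 H's (n = 1, 2, …).
At n = 5 the blocks have lengths 13, 13, 16.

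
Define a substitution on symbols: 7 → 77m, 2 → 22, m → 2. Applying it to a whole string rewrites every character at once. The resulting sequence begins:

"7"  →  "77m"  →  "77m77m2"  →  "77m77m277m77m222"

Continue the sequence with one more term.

77m77m277m77m22277m77m277m77m2222222

Applying the rule to each of the 16 symbols of 77m77m277m77m222 gives the pieces 77m 77m 2 77m 77m 2 22 77m 77m 2 77m 77m 2 22 22 22, which concatenate to the answer.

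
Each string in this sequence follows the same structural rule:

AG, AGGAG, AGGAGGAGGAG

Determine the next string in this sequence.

Each string is two copies of the previous one joined by 'G'.
Doubling AGGAGGAGGAG with 'G' between the halves:

AGGAGGAGGAGGAGGAGGAGGAG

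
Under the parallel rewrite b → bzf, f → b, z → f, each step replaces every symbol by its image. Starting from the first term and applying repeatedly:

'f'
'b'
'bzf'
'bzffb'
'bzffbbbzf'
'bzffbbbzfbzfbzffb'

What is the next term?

Rewriting the 17 symbols of bzffbbbzfbzfbzffb one by one yields bzf f b b bzf bzf bzf f b bzf f b bzf f b b bzf; concatenated:

bzffbbbzfbzfbzffbbzffbbzffbbbzf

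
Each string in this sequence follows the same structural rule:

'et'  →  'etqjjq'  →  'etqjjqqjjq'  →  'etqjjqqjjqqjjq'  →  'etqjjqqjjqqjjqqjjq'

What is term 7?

Every step adds qjjq to the end: s(k+1) = s(k)·qjjq.
From etqjjqqjjqqjjqqjjq, 2 further steps: etqjjqqjjqqjjqqjjq → etqjjqqjjqqjjqqjjqqjjq → (answer).

etqjjqqjjqqjjqqjjqqjjqqjjq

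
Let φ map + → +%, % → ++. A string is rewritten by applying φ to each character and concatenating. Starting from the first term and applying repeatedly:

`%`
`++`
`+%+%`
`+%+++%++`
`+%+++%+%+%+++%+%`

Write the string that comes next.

φ(+%+++%+%+%+++%+%) expands symbol-by-symbol to +% ++ +% +% +% ++ +% ++ +% ++ +% +% +% ++ +% ++; joining the 16 pieces gives the next term.

+%+++%+%+%+++%+++%+++%+%+%+++%++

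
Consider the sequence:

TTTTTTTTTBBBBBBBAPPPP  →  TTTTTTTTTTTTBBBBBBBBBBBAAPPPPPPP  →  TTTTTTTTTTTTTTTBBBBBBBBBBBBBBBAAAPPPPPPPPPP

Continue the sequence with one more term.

TTTTTTTTTTTTTTTTTTBBBBBBBBBBBBBBBBBBBAAAAPPPPPPPPPPPPP

Reading off run lengths: T runs 9, 12, 15; B runs 7, 11, 15; A runs 1, 2, 3; P runs 4, 7, 10 — each is linear in n, where the shown terms are n = 2, 3, 4.
At n = 5 the blocks have lengths 18, 19, 4, 13.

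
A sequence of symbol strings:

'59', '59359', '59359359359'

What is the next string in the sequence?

59359359359359359359359

Each string is two copies of the previous one joined by '3'.
One more doubling of 59359359359 gives the answer.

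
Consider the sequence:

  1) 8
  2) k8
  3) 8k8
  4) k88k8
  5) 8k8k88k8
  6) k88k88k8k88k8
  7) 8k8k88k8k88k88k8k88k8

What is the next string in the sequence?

k88k88k8k88k88k8k88k8k88k88k8k88k8

This is a Fibonacci-style word recurrence s(k) = s(k−2)·s(k−1): e.g. 8·k8 = 8k8.
Continuing: k88k88k8k88k8 · 8k8k88k8k88k88k8k88k8 gives term 8.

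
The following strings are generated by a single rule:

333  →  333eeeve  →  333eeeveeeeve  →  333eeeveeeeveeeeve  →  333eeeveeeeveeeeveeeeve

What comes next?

Every step adds eeeve to the end: s(k+1) = s(k)·eeeve.
So the next term is 333eeeveeeeveeeeveeeeve·eeeve.

333eeeveeeeveeeeveeeeveeeeve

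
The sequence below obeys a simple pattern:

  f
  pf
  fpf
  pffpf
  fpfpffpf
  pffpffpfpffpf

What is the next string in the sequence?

Each term (from the third on) is the two preceding terms concatenated in order: term 3 = f·pf = fpf.
Continuing: fpfpffpf · pffpffpfpffpf gives term 7.

fpfpffpfpffpffpfpffpf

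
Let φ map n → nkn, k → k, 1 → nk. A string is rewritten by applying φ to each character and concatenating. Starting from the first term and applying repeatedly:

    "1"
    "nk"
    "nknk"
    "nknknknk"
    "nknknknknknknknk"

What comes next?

Rewriting the 16 symbols of nknknknknknknknk one by one yields nkn k nkn k nkn k nkn k nkn k nkn k nkn k nkn k; concatenated:

nknknknknknknknknknknknknknknknk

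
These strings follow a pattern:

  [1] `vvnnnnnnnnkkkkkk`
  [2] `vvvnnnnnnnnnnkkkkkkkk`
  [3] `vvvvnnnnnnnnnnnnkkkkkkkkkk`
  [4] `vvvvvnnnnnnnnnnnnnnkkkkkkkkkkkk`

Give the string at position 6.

Reading off run lengths: v runs 2, 3, 4, 5; n runs 8, 10, 12, 14; k runs 6, 8, 10, 12 — each is linear in n, where the shown terms are n = 3, 4, 5, 6.
For term 6, n = 8, so the run lengths are 7, 18, 16.

vvvvvvvnnnnnnnnnnnnnnnnnnkkkkkkkkkkkkkkkk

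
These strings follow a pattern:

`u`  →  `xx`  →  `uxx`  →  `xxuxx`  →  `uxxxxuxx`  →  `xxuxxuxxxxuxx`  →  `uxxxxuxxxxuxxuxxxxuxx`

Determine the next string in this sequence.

This is a Fibonacci-style word recurrence s(k) = s(k−2)·s(k−1): e.g. u·xx = uxx.
The next term joins xxuxxuxxxxuxx and uxxxxuxxxxuxxuxxxxuxx.

xxuxxuxxxxuxxuxxxxuxxxxuxxuxxxxuxx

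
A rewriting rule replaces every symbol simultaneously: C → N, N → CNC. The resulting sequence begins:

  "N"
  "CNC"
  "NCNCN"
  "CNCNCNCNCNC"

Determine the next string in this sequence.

Expanding CNCNCNCNCNC: C→N, N→CNC, C→N, N→CNC, C→N, N→CNC, C→N, N→CNC, C→N, N→CNC, C→N. Concatenated: N CNC N CNC N CNC N CNC N CNC N.

NCNCNCNCNCNCNCNCNCNCN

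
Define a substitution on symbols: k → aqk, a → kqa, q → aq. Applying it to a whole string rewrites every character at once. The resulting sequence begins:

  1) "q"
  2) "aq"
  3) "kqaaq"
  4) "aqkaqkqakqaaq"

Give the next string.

kqaaqaqkkqaaqaqkaqkqaaqkaqkqakqaaq

φ(aqkaqkqakqaaq) expands symbol-by-symbol to kqa aq aqk kqa aq aqk aq kqa aqk aq kqa kqa aq; joining the 13 pieces gives the next term.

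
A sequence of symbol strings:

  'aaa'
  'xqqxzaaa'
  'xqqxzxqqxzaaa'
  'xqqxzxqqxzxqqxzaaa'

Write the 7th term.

xqqxzxqqxzxqqxzxqqxzxqqxzxqqxzaaa

Every step adds xqqxz at the front: s(k+1) = xqqxz·s(k).
From xqqxzxqqxzxqqxzaaa, 3 further steps: xqqxzxqqxzxqqxzaaa → xqqxzxqqxzxqqxzxqqxzaaa → xqqxzxqqxzxqqxzxqqxzxqqxzaaa → (answer).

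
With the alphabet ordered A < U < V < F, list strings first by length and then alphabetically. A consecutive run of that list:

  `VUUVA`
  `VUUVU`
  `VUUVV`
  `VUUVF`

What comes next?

Treat VUUVF as a base-4 numeral over the given alphabet and add one, carrying through any trailing F's.

VUUFA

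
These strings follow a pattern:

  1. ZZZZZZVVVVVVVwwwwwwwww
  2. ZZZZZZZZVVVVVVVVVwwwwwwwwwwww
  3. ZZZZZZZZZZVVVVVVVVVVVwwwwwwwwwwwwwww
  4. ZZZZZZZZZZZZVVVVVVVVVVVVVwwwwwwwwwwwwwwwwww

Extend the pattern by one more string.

Each string has the form Z^{2n} V^{2n+1} w^{3n}, where the shown terms are n = 3, 4, 5, 6.
For the next term, n = 7, so the run lengths are 14, 15, 21.

ZZZZZZZZZZZZZZVVVVVVVVVVVVVVVwwwwwwwwwwwwwwwwwwwww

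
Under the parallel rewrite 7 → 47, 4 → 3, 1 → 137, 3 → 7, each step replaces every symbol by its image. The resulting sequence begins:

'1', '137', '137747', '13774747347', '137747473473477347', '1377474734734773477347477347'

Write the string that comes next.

Replace each of the 28 characters of 1377474734734773477347477347 in place — 137 7 47 47 3 47 3 47 7 3 47 7 3 47 47 7 3 47 47 7 3 47 3 47 47 7 3 47 — and concatenate.

1377474734734773477347477347477347347477347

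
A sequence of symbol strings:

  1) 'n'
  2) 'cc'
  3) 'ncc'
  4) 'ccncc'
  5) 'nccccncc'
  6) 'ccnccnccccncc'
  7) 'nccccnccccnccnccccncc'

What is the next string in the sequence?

This is a Fibonacci-style word recurrence s(k) = s(k−2)·s(k−1): e.g. n·cc = ncc.
So term 8 is ccnccnccccncc·nccccnccccnccnccccncc.

ccnccnccccnccnccccnccccnccnccccncc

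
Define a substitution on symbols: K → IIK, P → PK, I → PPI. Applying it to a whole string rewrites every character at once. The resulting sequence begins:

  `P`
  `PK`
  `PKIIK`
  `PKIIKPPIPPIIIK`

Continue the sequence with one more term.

PKIIKPPIPPIIIKPKPKPPIPKPKPPIPPIPPIIIK

Replace each of the 14 characters of PKIIKPPIPPIIIK in place — PK IIK PPI PPI IIK PK PK PPI PK PK PPI PPI PPI IIK — and concatenate.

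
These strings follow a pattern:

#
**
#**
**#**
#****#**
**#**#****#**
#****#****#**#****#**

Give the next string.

**#**#****#**#****#****#**#****#**

From term 3 onward, concatenate the second-to-last term with the last: #·** = #**, **·#** = **#**, …
So term 8 is **#**#****#**·#****#****#**#****#**.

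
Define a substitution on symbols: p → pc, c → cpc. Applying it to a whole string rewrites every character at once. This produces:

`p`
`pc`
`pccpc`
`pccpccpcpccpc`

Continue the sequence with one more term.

pccpccpcpccpccpcpccpcpccpccpcpccpc

Replace each of the 13 characters of pccpccpcpccpc in place — pc cpc cpc pc cpc cpc pc cpc pc cpc cpc pc cpc — and concatenate.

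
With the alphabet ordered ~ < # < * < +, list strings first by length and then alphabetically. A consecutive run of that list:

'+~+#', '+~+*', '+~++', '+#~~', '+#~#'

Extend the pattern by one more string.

+#~*

Treat +#~# as a base-4 numeral over the given alphabet and add one, carrying through any trailing +'s.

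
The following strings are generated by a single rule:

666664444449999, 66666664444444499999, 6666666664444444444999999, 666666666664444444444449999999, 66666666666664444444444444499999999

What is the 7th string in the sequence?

666666666666666664444444444444444449999999999

Term n consists of 2n-1 6's, followed by 2n 4's, followed by n+1 9's, where the shown terms are n = 3, 4, 5, 6, 7.
Setting n = 9 gives 17, 18, 10 characters in each block.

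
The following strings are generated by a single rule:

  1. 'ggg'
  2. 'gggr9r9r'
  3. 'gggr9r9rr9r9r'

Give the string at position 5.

Each term is the previous one with r9r9r appended.
From gggr9r9rr9r9r, 2 further steps: gggr9r9rr9r9r → gggr9r9rr9r9rr9r9r → (answer).

gggr9r9rr9r9rr9r9rr9r9r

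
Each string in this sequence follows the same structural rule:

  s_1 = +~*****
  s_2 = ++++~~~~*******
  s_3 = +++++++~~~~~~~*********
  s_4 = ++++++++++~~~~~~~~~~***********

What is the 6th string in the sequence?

Each string has the form +^{3n-2} ~^{3n-2} *^{2n+3} (n = 1, 2, …).
At n = 6 the blocks have lengths 16, 16, 15.

++++++++++++++++~~~~~~~~~~~~~~~~***************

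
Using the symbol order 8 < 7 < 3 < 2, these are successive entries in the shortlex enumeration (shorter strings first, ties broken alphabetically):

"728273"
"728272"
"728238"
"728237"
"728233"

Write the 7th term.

728228

Advancing 2 positions from 728233 through 728233 → 728232 reaches term 7.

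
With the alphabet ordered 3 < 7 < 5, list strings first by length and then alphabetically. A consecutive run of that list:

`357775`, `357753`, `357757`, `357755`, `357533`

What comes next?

Find the rightmost character of 357533 below 5, bump it to the next letter, and reset everything to its right to 3.

357537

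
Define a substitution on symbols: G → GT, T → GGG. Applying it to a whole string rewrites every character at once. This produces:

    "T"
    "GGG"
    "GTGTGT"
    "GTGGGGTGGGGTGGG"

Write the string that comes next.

GTGGGGTGTGTGTGGGGTGTGTGTGGGGTGTGT

Applying the rule to each of the 15 symbols of GTGGGGTGGGGTGGG gives the pieces GT GGG GT GT GT GT GGG GT GT GT GT GGG GT GT GT, which concatenate to the answer.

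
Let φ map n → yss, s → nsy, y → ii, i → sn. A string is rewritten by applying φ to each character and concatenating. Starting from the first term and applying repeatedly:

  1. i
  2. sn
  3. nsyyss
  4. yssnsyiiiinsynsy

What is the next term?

iinsynsyyssnsyiisnsnsnsnyssnsyiiyssnsyii

Replace each of the 16 characters of yssnsyiiiinsynsy in place — ii nsy nsy yss nsy ii sn sn sn sn yss nsy ii yss nsy ii — and concatenate.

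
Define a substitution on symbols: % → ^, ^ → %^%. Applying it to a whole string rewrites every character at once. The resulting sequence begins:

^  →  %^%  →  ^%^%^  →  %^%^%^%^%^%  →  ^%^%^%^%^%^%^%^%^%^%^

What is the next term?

%^%^%^%^%^%^%^%^%^%^%^%^%^%^%^%^%^%^%^%^%^%

φ(^%^%^%^%^%^%^%^%^%^%^) expands symbol-by-symbol to %^% ^ %^% ^ %^% ^ %^% ^ %^% ^ %^% ^ %^% ^ %^% ^ %^% ^ %^% ^ %^%; joining the 21 pieces gives the next term.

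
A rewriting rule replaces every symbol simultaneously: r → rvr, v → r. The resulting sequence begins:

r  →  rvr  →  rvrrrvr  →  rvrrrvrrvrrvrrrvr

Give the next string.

Rewriting the 17 symbols of rvrrrvrrvrrvrrrvr one by one yields rvr r rvr rvr rvr r rvr rvr r rvr rvr r rvr rvr rvr r rvr; concatenated:

rvrrrvrrvrrvrrrvrrvrrrvrrvrrrvrrvrrvrrrvr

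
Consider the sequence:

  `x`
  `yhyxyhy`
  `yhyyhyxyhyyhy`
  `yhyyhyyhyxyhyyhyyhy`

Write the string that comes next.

yhyyhyyhyyhyxyhyyhyyhyyhy

Every step adds yhy to the front and yhy to the end of the previous string.
So the next term is yhy·yhyyhyyhyxyhyyhyyhy·yhy.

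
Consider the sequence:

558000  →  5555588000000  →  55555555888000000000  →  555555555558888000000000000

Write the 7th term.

555555555555555555558888888000000000000000000000

The n-th term is 3n-1 5's then n 8's then 3n 0's (n = 1, 2, …).
At n = 7 the blocks have lengths 20, 7, 21.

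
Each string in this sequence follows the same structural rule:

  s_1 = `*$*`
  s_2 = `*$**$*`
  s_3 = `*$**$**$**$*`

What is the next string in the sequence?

s(k+1) = s(k)·s(k) — each term doubles the last.
So the next term is two copies of *$**$**$**$*.

*$**$**$**$**$**$**$**$*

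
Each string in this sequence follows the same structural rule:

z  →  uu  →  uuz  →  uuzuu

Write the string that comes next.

uuzuuuuz

From term 3 onward, concatenate the last term with the second-to-last: uu·z = uuz, uuz·uu = uuzuu, …
Continuing: uuzuu · uuz gives term 5.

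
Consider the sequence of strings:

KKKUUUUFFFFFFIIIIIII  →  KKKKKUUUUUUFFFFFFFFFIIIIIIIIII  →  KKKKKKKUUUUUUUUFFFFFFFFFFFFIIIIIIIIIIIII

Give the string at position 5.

The n-th term is 2n-1 K's then 2n U's then 3n F's then 3n+1 I's, where the shown terms are n = 2, 3, 4.
Setting n = 6 gives 11, 12, 18, 19 characters in each block.

KKKKKKKKKKKUUUUUUUUUUUUFFFFFFFFFFFFFFFFFFIIIIIIIIIIIIIIIIIII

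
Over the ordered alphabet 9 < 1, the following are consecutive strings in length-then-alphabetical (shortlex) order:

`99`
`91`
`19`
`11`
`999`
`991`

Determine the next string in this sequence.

Treat 991 as a base-2 numeral over the given alphabet and add one, carrying through any trailing 1's.

919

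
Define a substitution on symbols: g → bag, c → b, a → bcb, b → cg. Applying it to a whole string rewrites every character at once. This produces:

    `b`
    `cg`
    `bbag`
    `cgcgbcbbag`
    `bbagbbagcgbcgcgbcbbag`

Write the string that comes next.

Applying the rule to each of the 21 symbols of bbagbbagcgbcgcgbcbbag gives the pieces cg cg bcb bag cg cg bcb bag b bag cg b bag b bag cg b cg cg bcb bag, which concatenate to the answer.

cgcgbcbbagcgcgbcbbagbbagcgbbagbbagcgbcgcgbcbbag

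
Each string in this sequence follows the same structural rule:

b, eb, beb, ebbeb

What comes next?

bebebbeb

From term 3 onward, concatenate the second-to-last term with the last: b·eb = beb, eb·beb = ebbeb, …
The next term joins beb and ebbeb.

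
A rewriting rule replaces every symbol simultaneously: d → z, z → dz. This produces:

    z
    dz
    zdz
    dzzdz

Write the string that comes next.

Expanding dzzdz: d→z, z→dz, z→dz, d→z, z→dz. Concatenated: z dz dz z dz.

zdzdzzdz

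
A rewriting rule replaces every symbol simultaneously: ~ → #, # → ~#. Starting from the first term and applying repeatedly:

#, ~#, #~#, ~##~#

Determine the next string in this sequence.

#~#~##~#

Apply φ to ~##~# symbol by symbol: ~→#, #→~#, #→~#, ~→#, #→~#; joined: # ~# ~# # ~#.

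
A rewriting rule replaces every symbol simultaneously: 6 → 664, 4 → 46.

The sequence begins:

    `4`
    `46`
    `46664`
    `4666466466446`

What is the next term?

4666466466446664664466646644646664

φ(4666466466446) expands symbol-by-symbol to 46 664 664 664 46 664 664 46 664 664 46 46 664; joining the 13 pieces gives the next term.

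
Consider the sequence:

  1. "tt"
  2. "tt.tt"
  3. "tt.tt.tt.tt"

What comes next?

s(k+1) = s(k)·.·s(k) — each term doubles the last with '.' between the halves.
Doubling tt.tt.tt.tt with '.' between the halves:

tt.tt.tt.tt.tt.tt.tt.tt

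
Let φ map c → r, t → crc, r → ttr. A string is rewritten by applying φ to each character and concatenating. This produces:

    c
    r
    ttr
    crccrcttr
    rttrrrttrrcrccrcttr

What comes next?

φ(rttrrrttrrcrccrcttr) expands symbol-by-symbol to ttr crc crc ttr ttr ttr crc crc ttr ttr r ttr r r ttr r crc crc ttr; joining the 19 pieces gives the next term.

ttrcrccrcttrttrttrcrccrcttrttrrttrrrttrrcrccrcttr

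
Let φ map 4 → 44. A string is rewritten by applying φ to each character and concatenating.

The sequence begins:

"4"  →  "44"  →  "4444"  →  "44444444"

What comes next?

Expanding 44444444: 4→44, 4→44, 4→44, 4→44, 4→44, 4→44, 4→44, 4→44. Concatenated: 44 44 44 44 44 44 44 44.

4444444444444444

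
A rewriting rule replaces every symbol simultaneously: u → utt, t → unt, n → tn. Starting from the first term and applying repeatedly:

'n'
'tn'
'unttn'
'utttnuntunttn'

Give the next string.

uttuntuntunttnutttnuntutttnuntunttn

Replace each of the 13 characters of utttnuntunttn in place — utt unt unt unt tn utt tn unt utt tn unt unt tn — and concatenate.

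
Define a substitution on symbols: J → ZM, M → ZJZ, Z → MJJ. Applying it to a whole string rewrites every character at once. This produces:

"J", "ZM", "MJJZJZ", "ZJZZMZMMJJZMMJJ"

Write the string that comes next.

Applying the rule to each of the 15 symbols of ZJZZMZMMJJZMMJJ gives the pieces MJJ ZM MJJ MJJ ZJZ MJJ ZJZ ZJZ ZM ZM MJJ ZJZ ZJZ ZM ZM, which concatenate to the answer.

MJJZMMJJMJJZJZMJJZJZZJZZMZMMJJZJZZJZZMZM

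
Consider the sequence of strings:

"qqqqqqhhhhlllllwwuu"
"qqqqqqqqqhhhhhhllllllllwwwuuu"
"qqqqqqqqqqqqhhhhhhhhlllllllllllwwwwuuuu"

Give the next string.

The n-th term is 3n+3 q's then 2n+2 h's then 3n+2 l's then n+1 w's then n+1 u's (n = 1, 2, …).
For the next term, n = 4, so the run lengths are 15, 10, 14, 5, 5.

qqqqqqqqqqqqqqqhhhhhhhhhhllllllllllllllwwwwwuuuuu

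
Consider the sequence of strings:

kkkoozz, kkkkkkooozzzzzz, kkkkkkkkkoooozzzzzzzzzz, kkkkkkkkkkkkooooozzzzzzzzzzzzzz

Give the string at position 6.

Term n consists of 3n k's, followed by n+1 o's, followed by 4n-2 z's (n = 1, 2, …).
At n = 6 the blocks have lengths 18, 7, 22.

kkkkkkkkkkkkkkkkkkooooooozzzzzzzzzzzzzzzzzzzzzz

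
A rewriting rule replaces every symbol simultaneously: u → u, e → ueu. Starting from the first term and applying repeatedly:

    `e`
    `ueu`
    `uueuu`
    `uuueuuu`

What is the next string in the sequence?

Apply φ to uuueuuu symbol by symbol: u→u, u→u, u→u, e→ueu, u→u, u→u, u→u; joined: u u u ueu u u u.

uuuueuuuu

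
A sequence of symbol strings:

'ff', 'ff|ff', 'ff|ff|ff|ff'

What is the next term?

Each string is two copies of the previous one joined by '|'.
Doubling ff|ff|ff|ff with '|' between the halves:

ff|ff|ff|ff|ff|ff|ff|ff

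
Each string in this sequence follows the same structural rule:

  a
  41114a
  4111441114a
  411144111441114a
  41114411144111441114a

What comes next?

4111441114411144111441114a

The strings grow by a fixed prefix 41114 each time.
One more step from 41114411144111441114a gives the answer.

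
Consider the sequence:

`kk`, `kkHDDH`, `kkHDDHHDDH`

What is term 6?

kkHDDHHDDHHDDHHDDHHDDH

Each term is the previous one with HDDH appended.
From kkHDDHHDDH, 3 further steps: kkHDDHHDDH → kkHDDHHDDHHDDH → kkHDDHHDDHHDDHHDDH → (answer).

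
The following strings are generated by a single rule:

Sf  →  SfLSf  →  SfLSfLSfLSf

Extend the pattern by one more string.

s(k+1) = s(k)·L·s(k) — each term doubles the last with 'L' between the halves.
One more doubling of SfLSfLSfLSf gives the answer.

SfLSfLSfLSfLSfLSfLSfLSf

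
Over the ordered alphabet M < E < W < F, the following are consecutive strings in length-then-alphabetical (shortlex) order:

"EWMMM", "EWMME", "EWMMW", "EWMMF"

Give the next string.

EWMEM

Treat EWMMF as a base-4 numeral over the given alphabet and add one, carrying through any trailing F's.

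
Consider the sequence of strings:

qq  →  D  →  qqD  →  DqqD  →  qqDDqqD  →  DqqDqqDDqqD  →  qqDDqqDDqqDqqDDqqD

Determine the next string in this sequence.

DqqDqqDDqqDqqDDqqDDqqDqqDDqqD

Each term (from the third on) is the two preceding terms concatenated in order: term 3 = qq·D = qqD.
The next term joins DqqDqqDDqqD and qqDDqqDDqqDqqDDqqD.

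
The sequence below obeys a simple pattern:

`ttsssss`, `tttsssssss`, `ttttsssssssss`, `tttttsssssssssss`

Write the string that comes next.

ttttttsssssssssssss

Each string has the form t^{n} s^{2n+1}, where the shown terms are n = 2, 3, 4, 5.
At n = 6 the blocks have lengths 6, 13.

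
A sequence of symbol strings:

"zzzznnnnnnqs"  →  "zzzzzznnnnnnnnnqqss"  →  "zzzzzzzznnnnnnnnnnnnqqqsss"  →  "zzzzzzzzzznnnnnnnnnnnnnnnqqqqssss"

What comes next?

Reading off run lengths: z runs 4, 6, 8, 10; n runs 6, 9, 12, 15; q runs 1, 2, 3, 4; s runs 1, 2, 3, 4 — each is linear in n, where the shown terms are n = 2, 3, 4, 5.
For the next term, n = 6, so the run lengths are 12, 18, 5, 5.

zzzzzzzzzzzznnnnnnnnnnnnnnnnnnqqqqqsssss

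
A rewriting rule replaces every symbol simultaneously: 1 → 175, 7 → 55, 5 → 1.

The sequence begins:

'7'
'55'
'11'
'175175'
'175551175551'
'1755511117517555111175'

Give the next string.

Replace each of the 22 characters of 1755511117517555111175 in place — 175 55 1 1 1 175 175 175 175 55 1 175 55 1 1 1 175 175 175 175 55 1 — and concatenate.

1755511117517517517555117555111175175175175551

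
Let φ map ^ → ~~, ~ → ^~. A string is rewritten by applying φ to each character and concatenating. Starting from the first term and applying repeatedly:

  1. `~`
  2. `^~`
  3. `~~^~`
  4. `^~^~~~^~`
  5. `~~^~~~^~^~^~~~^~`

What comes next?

Rewriting the 16 symbols of ~~^~~~^~^~^~~~^~ one by one yields ^~ ^~ ~~ ^~ ^~ ^~ ~~ ^~ ~~ ^~ ~~ ^~ ^~ ^~ ~~ ^~; concatenated:

^~^~~~^~^~^~~~^~~~^~~~^~^~^~~~^~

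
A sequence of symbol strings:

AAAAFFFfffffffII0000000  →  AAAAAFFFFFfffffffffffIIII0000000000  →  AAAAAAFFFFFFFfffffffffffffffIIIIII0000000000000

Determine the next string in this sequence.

AAAAAAAFFFFFFFFFfffffffffffffffffffIIIIIIII0000000000000000

Each string has the form A^{n+2} F^{2n-1} f^{4n-1} I^{2n-2} 0^{3n+1}, where the shown terms are n = 2, 3, 4.
Setting n = 5 gives 7, 9, 19, 8, 16 characters in each block.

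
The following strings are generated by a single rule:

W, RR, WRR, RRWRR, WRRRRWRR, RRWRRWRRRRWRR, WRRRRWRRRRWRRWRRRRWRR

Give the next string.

From term 3 onward, concatenate the second-to-last term with the last: W·RR = WRR, RR·WRR = RRWRR, …
So term 8 is RRWRRWRRRRWRR·WRRRRWRRRRWRRWRRRRWRR.

RRWRRWRRRRWRRWRRRRWRRRRWRRWRRRRWRR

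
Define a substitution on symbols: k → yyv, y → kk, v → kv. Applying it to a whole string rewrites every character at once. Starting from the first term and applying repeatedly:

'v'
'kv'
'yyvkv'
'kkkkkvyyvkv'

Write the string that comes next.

Apply φ to kkkkkvyyvkv symbol by symbol: k→yyv, k→yyv, k→yyv, k→yyv, k→yyv, v→kv, y→kk, y→kk, v→kv, k→yyv, v→kv; joined: yyv yyv yyv yyv yyv kv kk kk kv yyv kv.

yyvyyvyyvyyvyyvkvkkkkkvyyvkv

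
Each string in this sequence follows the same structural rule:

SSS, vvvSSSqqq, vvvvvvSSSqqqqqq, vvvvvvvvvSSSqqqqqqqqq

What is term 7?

Every step adds vvv to the front and qqq to the end of the previous string.
From vvvvvvvvvSSSqqqqqqqqq, 3 further steps: vvvvvvvvvSSSqqqqqqqqq → vvvvvvvvvvvvSSSqqqqqqqqqqqq → vvvvvvvvvvvvvvvSSSqqqqqqqqqqqqqqq → (answer).

vvvvvvvvvvvvvvvvvvSSSqqqqqqqqqqqqqqqqqq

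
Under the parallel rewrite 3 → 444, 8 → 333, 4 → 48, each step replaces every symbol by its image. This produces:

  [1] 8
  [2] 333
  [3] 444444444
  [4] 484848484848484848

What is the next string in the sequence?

483334833348333483334833348333483334833348333

Replace each of the 18 characters of 484848484848484848 in place — 48 333 48 333 48 333 48 333 48 333 48 333 48 333 48 333 48 333 — and concatenate.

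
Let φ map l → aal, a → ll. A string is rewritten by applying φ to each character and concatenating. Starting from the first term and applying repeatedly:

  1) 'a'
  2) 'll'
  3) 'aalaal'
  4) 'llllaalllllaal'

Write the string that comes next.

Replace each of the 14 characters of llllaalllllaal in place — aal aal aal aal ll ll aal aal aal aal aal ll ll aal — and concatenate.

aalaalaalaalllllaalaalaalaalaalllllaal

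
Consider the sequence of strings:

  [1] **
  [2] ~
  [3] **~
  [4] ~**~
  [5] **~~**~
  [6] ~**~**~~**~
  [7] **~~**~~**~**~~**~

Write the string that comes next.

This is a Fibonacci-style word recurrence s(k) = s(k−2)·s(k−1): e.g. **·~ = **~.
Continuing: ~**~**~~**~ · **~~**~~**~**~~**~ gives term 8.

~**~**~~**~**~~**~~**~**~~**~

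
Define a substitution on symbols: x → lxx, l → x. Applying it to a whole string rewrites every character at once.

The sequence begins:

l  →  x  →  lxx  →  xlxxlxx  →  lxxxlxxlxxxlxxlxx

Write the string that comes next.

Applying the rule to each of the 17 symbols of lxxxlxxlxxxlxxlxx gives the pieces x lxx lxx lxx x lxx lxx x lxx lxx lxx x lxx lxx x lxx lxx, which concatenate to the answer.

xlxxlxxlxxxlxxlxxxlxxlxxlxxxlxxlxxxlxxlxx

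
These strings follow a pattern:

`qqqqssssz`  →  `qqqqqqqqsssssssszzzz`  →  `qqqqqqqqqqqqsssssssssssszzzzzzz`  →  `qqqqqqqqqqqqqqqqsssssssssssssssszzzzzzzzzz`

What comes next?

Term n consists of 4n q's, followed by 4n s's, followed by 3n-2 z's (n = 1, 2, …).
At n = 5 the blocks have lengths 20, 20, 13.

qqqqqqqqqqqqqqqqqqqqsssssssssssssssssssszzzzzzzzzzzzz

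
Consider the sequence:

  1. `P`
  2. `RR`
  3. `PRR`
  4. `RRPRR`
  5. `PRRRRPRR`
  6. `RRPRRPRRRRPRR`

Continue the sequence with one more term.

PRRRRPRRRRPRRPRRRRPRR

This is a Fibonacci-style word recurrence s(k) = s(k−2)·s(k−1): e.g. P·RR = PRR.
Continuing: PRRRRPRR · RRPRRPRRRRPRR gives term 7.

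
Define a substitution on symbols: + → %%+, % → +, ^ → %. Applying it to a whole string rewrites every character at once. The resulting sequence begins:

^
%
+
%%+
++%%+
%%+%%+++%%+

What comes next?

++%%+++%%+%%+%%+++%%+

Apply φ to %%+%%+++%%+ symbol by symbol: %→+, %→+, +→%%+, %→+, %→+, +→%%+, +→%%+, +→%%+, %→+, %→+, +→%%+; joined: + + %%+ + + %%+ %%+ %%+ + + %%+.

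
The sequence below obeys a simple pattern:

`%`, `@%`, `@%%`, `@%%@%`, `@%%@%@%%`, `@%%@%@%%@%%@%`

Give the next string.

From term 3 onward, concatenate the last term with the second-to-last: @%·% = @%%, @%%·@% = @%%@%, …
The next term joins @%%@%@%%@%%@% and @%%@%@%%.

@%%@%@%%@%%@%@%%@%@%%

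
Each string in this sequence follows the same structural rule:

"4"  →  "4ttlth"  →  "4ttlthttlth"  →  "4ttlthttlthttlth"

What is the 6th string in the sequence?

4ttlthttlthttlthttlthttlth

Each term is the previous one with ttlth appended.
From 4ttlthttlthttlth, 2 further steps: 4ttlthttlthttlth → 4ttlthttlthttlthttlth → (answer).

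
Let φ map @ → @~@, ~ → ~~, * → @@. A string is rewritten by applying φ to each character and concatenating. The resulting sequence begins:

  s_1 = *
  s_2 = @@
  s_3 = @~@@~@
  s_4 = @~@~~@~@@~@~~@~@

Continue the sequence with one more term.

@~@~~@~@~~~~@~@~~@~@@~@~~@~@~~~~@~@~~@~@

φ(@~@~~@~@@~@~~@~@) expands symbol-by-symbol to @~@ ~~ @~@ ~~ ~~ @~@ ~~ @~@ @~@ ~~ @~@ ~~ ~~ @~@ ~~ @~@; joining the 16 pieces gives the next term.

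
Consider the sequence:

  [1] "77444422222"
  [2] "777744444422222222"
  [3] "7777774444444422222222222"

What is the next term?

Term n consists of 2n-2 7's, followed by 2n 4's, followed by 3n-1 2's, where the shown terms are n = 2, 3, 4.
At n = 5 the blocks have lengths 8, 10, 14.

77777777444444444422222222222222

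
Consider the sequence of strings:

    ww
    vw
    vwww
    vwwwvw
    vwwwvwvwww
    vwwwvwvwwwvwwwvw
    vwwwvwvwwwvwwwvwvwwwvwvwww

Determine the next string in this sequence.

Each term (from the third on) is the previous term followed by the one before it: term 3 = vw·ww = vwww.
The next term joins vwwwvwvwwwvwwwvwvwwwvwvwww and vwwwvwvwwwvwwwvw.

vwwwvwvwwwvwwwvwvwwwvwvwwwvwwwvwvwwwvwwwvw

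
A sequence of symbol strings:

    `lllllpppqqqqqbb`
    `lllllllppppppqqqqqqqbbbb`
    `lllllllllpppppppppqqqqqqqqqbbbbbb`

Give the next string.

Each string has the form l^{2n+3} p^{3n} q^{2n+3} b^{2n} (n = 1, 2, …).
For the next term, n = 4, so the run lengths are 11, 12, 11, 8.

lllllllllllppppppppppppqqqqqqqqqqqbbbbbbbb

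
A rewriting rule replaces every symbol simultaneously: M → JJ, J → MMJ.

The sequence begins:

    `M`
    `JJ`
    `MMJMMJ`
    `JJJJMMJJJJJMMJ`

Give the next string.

MMJMMJMMJMMJJJJJMMJMMJMMJMMJMMJJJJJMMJ

φ(JJJJMMJJJJJMMJ) expands symbol-by-symbol to MMJ MMJ MMJ MMJ JJ JJ MMJ MMJ MMJ MMJ MMJ JJ JJ MMJ; joining the 14 pieces gives the next term.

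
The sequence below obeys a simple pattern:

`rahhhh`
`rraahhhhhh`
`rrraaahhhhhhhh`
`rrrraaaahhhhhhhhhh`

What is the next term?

Term n consists of n-1 r's, followed by n-1 a's, followed by 2n h's, where the shown terms are n = 2, 3, 4, 5.
Setting n = 6 gives 5, 5, 12 characters in each block.

rrrrraaaaahhhhhhhhhhhh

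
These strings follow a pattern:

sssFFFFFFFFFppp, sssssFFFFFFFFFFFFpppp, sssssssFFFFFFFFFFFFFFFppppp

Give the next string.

The n-th term is 2n-1 s's then 3n+3 F's then n+1 p's, where the shown terms are n = 2, 3, 4.
Setting n = 5 gives 9, 18, 6 characters in each block.

sssssssssFFFFFFFFFFFFFFFFFFpppppp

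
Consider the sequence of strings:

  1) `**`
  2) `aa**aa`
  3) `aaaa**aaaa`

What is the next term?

Each term wraps the previous one in aa on the left and aa on the right.
Applying this once more to aaaa**aaaa:

aaaaaa**aaaaaa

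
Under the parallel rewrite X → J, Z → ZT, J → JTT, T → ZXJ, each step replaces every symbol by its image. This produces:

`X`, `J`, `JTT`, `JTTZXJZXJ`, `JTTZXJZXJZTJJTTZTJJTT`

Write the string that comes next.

Applying the rule to each of the 21 symbols of JTTZXJZXJZTJJTTZTJJTT gives the pieces JTT ZXJ ZXJ ZT J JTT ZT J JTT ZT ZXJ JTT JTT ZXJ ZXJ ZT ZXJ JTT JTT ZXJ ZXJ, which concatenate to the answer.

JTTZXJZXJZTJJTTZTJJTTZTZXJJTTJTTZXJZXJZTZXJJTTJTTZXJZXJ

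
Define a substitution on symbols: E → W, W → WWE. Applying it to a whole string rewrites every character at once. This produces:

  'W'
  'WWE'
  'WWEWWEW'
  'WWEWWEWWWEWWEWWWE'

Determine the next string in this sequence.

Replace each of the 17 characters of WWEWWEWWWEWWEWWWE in place — WWE WWE W WWE WWE W WWE WWE WWE W WWE WWE W WWE WWE WWE W — and concatenate.

WWEWWEWWWEWWEWWWEWWEWWEWWWEWWEWWWEWWEWWEW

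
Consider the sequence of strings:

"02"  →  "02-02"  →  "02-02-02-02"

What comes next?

02-02-02-02-02-02-02-02

Each string is two copies of the previous one joined by '-'.
So the next term is two copies of 02-02-02-02 with '-' between the halves.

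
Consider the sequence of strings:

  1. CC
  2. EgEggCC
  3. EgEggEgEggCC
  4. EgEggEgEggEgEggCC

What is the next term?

EgEggEgEggEgEggEgEggCC

The strings grow by a fixed prefix EgEgg each time.
One more step from EgEggEgEggEgEggCC gives the answer.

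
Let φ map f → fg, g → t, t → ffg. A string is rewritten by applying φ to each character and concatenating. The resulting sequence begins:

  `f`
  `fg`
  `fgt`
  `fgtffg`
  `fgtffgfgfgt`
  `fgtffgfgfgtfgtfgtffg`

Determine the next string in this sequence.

fgtffgfgfgtfgtfgtffgfgtffgfgtffgfgfgt

Replace each of the 20 characters of fgtffgfgfgtfgtfgtffg in place — fg t ffg fg fg t fg t fg t ffg fg t ffg fg t ffg fg fg t — and concatenate.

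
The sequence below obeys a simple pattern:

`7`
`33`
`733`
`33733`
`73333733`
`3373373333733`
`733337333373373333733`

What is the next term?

From term 3 onward, concatenate the second-to-last term with the last: 7·33 = 733, 33·733 = 33733, …
Continuing: 3373373333733 · 733337333373373333733 gives term 8.

3373373333733733337333373373333733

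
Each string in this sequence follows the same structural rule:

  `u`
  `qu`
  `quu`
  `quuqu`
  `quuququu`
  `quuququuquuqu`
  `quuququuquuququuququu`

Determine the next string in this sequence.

quuququuquuququuququuquuququuquuqu

Each term (from the third on) is the previous term followed by the one before it: term 3 = qu·u = quu.
Continuing: quuququuquuququuququu · quuququuquuqu gives term 8.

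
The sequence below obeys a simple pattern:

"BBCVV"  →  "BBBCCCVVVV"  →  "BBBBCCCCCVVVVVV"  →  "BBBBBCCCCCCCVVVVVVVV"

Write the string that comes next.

Term n consists of n+1 B's, followed by 2n-1 C's, followed by 2n V's (n = 1, 2, …).
Setting n = 5 gives 6, 9, 10 characters in each block.

BBBBBBCCCCCCCCCVVVVVVVVVV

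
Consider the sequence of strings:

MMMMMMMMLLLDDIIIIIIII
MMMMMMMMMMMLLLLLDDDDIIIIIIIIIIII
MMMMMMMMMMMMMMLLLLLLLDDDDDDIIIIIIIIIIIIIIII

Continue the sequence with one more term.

Term n consists of 3n+2 M's, followed by 2n-1 L's, followed by 2n-2 D's, followed by 4n I's, where the shown terms are n = 2, 3, 4.
For the next term, n = 5, so the run lengths are 17, 9, 8, 20.

MMMMMMMMMMMMMMMMMLLLLLLLLLDDDDDDDDIIIIIIIIIIIIIIIIIIII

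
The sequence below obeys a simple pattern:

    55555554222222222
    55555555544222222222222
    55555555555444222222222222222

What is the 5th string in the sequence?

Reading off run lengths: 5 runs 7, 9, 11; 4 runs 1, 2, 3; 2 runs 9, 12, 15 — each is linear in n, where the shown terms are n = 3, 4, 5.
Setting n = 7 gives 15, 5, 21 characters in each block.

55555555555555544444222222222222222222222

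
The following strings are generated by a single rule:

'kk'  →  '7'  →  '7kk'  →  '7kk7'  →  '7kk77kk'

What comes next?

7kk77kk7kk7

From term 3 onward, concatenate the last term with the second-to-last: 7·kk = 7kk, 7kk·7 = 7kk7, …
So term 6 is 7kk77kk·7kk7.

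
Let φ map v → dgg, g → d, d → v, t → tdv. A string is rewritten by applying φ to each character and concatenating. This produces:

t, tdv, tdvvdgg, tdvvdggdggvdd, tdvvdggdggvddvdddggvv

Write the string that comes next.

Replace each of the 21 characters of tdvvdggdggvddvdddggvv in place — tdv v dgg dgg v d d v d d dgg v v dgg v v v d d dgg dgg — and concatenate.

tdvvdggdggvddvdddggvvdggvvvdddggdgg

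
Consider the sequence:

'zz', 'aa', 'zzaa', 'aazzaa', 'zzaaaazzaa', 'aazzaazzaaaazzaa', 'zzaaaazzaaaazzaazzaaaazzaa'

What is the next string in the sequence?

aazzaazzaaaazzaazzaaaazzaaaazzaazzaaaazzaa

From term 3 onward, concatenate the second-to-last term with the last: zz·aa = zzaa, aa·zzaa = aazzaa, …
So term 8 is aazzaazzaaaazzaa·zzaaaazzaaaazzaazzaaaazzaa.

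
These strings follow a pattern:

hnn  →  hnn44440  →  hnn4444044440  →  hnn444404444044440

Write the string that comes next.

The strings grow by a fixed suffix 44440 each time.
So the next term is hnn444404444044440·44440.

hnn44440444404444044440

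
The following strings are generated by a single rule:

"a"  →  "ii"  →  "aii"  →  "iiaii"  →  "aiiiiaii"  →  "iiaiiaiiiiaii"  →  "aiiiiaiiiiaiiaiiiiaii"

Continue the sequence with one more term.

iiaiiaiiiiaiiaiiiiaiiiiaiiaiiiiaii

Each term (from the third on) is the two preceding terms concatenated in order: term 3 = a·ii = aii.
Continuing: iiaiiaiiiiaii · aiiiiaiiiiaiiaiiiiaii gives term 8.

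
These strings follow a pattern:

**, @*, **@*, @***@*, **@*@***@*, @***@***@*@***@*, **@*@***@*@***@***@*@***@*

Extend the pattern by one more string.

This is a Fibonacci-style word recurrence s(k) = s(k−2)·s(k−1): e.g. **·@* = **@*.
So term 8 is @***@***@*@***@*·**@*@***@*@***@***@*@***@*.

@***@***@*@***@***@*@***@*@***@***@*@***@*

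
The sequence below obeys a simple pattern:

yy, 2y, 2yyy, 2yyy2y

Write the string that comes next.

2yyy2y2yyy

Each term (from the third on) is the previous term followed by the one before it: term 3 = 2y·yy = 2yyy.
Continuing: 2yyy2y · 2yyy gives term 5.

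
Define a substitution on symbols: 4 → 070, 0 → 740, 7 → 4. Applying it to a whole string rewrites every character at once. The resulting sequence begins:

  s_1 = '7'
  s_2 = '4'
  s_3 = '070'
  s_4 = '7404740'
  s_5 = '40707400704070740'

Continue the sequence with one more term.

07074047404070740740474007074047404070740

φ(40707400704070740) expands symbol-by-symbol to 070 740 4 740 4 070 740 740 4 740 070 740 4 740 4 070 740; joining the 17 pieces gives the next term.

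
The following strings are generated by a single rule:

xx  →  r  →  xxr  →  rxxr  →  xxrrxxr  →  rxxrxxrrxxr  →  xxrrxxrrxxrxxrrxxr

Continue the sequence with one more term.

rxxrxxrrxxrxxrrxxrrxxrxxrrxxr

Each term (from the third on) is the two preceding terms concatenated in order: term 3 = xx·r = xxr.
Continuing: rxxrxxrrxxr · xxrrxxrrxxrxxrrxxr gives term 8.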